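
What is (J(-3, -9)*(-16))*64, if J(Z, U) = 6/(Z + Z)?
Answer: 1024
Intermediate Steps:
J(Z, U) = 3/Z (J(Z, U) = 6/((2*Z)) = 6*(1/(2*Z)) = 3/Z)
(J(-3, -9)*(-16))*64 = ((3/(-3))*(-16))*64 = ((3*(-⅓))*(-16))*64 = -1*(-16)*64 = 16*64 = 1024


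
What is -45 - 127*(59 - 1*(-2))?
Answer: -7792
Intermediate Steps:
-45 - 127*(59 - 1*(-2)) = -45 - 127*(59 + 2) = -45 - 127*61 = -45 - 7747 = -7792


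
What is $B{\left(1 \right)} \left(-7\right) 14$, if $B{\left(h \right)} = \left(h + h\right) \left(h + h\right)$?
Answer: $-392$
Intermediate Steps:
$B{\left(h \right)} = 4 h^{2}$ ($B{\left(h \right)} = 2 h 2 h = 4 h^{2}$)
$B{\left(1 \right)} \left(-7\right) 14 = 4 \cdot 1^{2} \left(-7\right) 14 = 4 \cdot 1 \left(-7\right) 14 = 4 \left(-7\right) 14 = \left(-28\right) 14 = -392$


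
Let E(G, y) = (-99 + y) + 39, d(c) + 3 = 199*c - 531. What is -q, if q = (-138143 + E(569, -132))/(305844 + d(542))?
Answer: 138335/413168 ≈ 0.33482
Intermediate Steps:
d(c) = -534 + 199*c (d(c) = -3 + (199*c - 531) = -3 + (-531 + 199*c) = -534 + 199*c)
E(G, y) = -60 + y
q = -138335/413168 (q = (-138143 + (-60 - 132))/(305844 + (-534 + 199*542)) = (-138143 - 192)/(305844 + (-534 + 107858)) = -138335/(305844 + 107324) = -138335/413168 ≈ -0.33482)
-q = -1*(-138335/413168) = 138335/413168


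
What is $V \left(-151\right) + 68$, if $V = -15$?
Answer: $2333$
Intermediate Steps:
$V \left(-151\right) + 68 = \left(-15\right) \left(-151\right) + 68 = 2265 + 68 = 2333$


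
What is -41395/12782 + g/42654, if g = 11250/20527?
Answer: -6040601141735/1865231794426 ≈ -3.2385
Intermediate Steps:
g = 11250/20527 (g = 11250*(1/20527) = 11250/20527 ≈ 0.54806)
-41395/12782 + g/42654 = -41395/12782 + (11250/20527)/42654 = -41395*1/12782 + (11250/20527)*(1/42654) = -41395/12782 + 1875/145926443 = -6040601141735/1865231794426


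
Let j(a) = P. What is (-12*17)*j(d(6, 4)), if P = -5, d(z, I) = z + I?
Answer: 1020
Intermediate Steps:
d(z, I) = I + z
j(a) = -5
(-12*17)*j(d(6, 4)) = -12*17*(-5) = -204*(-5) = 1020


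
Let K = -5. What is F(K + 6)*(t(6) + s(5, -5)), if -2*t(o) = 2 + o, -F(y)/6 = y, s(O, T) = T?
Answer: 54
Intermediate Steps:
F(y) = -6*y
t(o) = -1 - o/2 (t(o) = -(2 + o)/2 = -1 - o/2)
F(K + 6)*(t(6) + s(5, -5)) = (-6*(-5 + 6))*((-1 - ½*6) - 5) = (-6*1)*((-1 - 3) - 5) = -6*(-4 - 5) = -6*(-9) = 54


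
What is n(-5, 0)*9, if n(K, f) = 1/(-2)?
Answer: -9/2 ≈ -4.5000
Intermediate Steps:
n(K, f) = -½
n(-5, 0)*9 = -½*9 = -9/2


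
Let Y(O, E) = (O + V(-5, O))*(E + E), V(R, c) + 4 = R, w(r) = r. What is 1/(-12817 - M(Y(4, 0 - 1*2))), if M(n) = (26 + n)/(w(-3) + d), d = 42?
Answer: -39/499909 ≈ -7.8014e-5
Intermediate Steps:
V(R, c) = -4 + R
Y(O, E) = 2*E*(-9 + O) (Y(O, E) = (O + (-4 - 5))*(E + E) = (O - 9)*(2*E) = (-9 + O)*(2*E) = 2*E*(-9 + O))
M(n) = ⅔ + n/39 (M(n) = (26 + n)/(-3 + 42) = (26 + n)/39 = (26 + n)*(1/39) = ⅔ + n/39)
1/(-12817 - M(Y(4, 0 - 1*2))) = 1/(-12817 - (⅔ + (2*(0 - 1*2)*(-9 + 4))/39)) = 1/(-12817 - (⅔ + (2*(0 - 2)*(-5))/39)) = 1/(-12817 - (⅔ + (2*(-2)*(-5))/39)) = 1/(-12817 - (⅔ + (1/39)*20)) = 1/(-12817 - (⅔ + 20/39)) = 1/(-12817 - 1*46/39) = 1/(-12817 - 46/39) = 1/(-499909/39) = -39/499909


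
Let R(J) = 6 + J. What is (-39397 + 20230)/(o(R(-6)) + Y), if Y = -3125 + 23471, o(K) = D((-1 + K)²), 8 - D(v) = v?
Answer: -19167/20353 ≈ -0.94173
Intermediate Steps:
D(v) = 8 - v
o(K) = 8 - (-1 + K)²
Y = 20346
(-39397 + 20230)/(o(R(-6)) + Y) = (-39397 + 20230)/((8 - (-1 + (6 - 6))²) + 20346) = -19167/((8 - (-1 + 0)²) + 20346) = -19167/((8 - 1*(-1)²) + 20346) = -19167/((8 - 1*1) + 20346) = -19167/((8 - 1) + 20346) = -19167/(7 + 20346) = -19167/20353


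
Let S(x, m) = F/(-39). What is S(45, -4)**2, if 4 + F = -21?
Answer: 625/1521 ≈ 0.41091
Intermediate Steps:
F = -25 (F = -4 - 21 = -25)
S(x, m) = 25/39 (S(x, m) = -25/(-39) = -25*(-1/39) = 25/39)
S(45, -4)**2 = (25/39)**2 = 625/1521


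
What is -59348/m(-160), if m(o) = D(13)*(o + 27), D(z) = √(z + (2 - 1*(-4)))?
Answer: 59348*√19/2527 ≈ 102.37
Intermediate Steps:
D(z) = √(6 + z) (D(z) = √(z + (2 + 4)) = √(z + 6) = √(6 + z))
m(o) = √19*(27 + o) (m(o) = √(6 + 13)*(o + 27) = √19*(27 + o))
-59348/m(-160) = -59348*√19/(19*(27 - 160)) = -59348*(-√19/2527) = -(-59348)*√19/2527 = 59348*√19/2527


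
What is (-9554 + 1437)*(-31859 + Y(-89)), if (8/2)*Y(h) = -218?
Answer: 518083759/2 ≈ 2.5904e+8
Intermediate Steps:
Y(h) = -109/2 (Y(h) = (1/4)*(-218) = -109/2)
(-9554 + 1437)*(-31859 + Y(-89)) = (-9554 + 1437)*(-31859 - 109/2) = -8117*(-63827/2) = 518083759/2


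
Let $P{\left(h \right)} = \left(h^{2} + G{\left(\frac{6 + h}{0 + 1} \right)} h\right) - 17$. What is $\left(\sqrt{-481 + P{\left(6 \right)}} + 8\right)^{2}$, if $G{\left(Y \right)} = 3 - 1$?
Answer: $-386 + 240 i \sqrt{2} \approx -386.0 + 339.41 i$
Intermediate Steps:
$G{\left(Y \right)} = 2$
$P{\left(h \right)} = -17 + h^{2} + 2 h$ ($P{\left(h \right)} = \left(h^{2} + 2 h\right) - 17 = -17 + h^{2} + 2 h$)
$\left(\sqrt{-481 + P{\left(6 \right)}} + 8\right)^{2} = \left(\sqrt{-481 + \left(-17 + 6^{2} + 2 \cdot 6\right)} + 8\right)^{2} = \left(\sqrt{-481 + \left(-17 + 36 + 12\right)} + 8\right)^{2} = \left(\sqrt{-481 + 31} + 8\right)^{2} = \left(\sqrt{-450} + 8\right)^{2} = \left(15 i \sqrt{2} + 8\right)^{2} = \left(8 + 15 i \sqrt{2}\right)^{2}$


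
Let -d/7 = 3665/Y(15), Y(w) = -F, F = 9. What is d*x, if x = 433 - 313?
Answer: 1026200/3 ≈ 3.4207e+5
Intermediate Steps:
Y(w) = -9 (Y(w) = -1*9 = -9)
d = 25655/9 (d = -25655/(-9) = -25655*(-1)/9 = -7*(-3665/9) = 25655/9 ≈ 2850.6)
x = 120
d*x = (25655/9)*120 = 1026200/3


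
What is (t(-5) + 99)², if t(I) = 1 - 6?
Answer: 8836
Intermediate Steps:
t(I) = -5
(t(-5) + 99)² = (-5 + 99)² = 94² = 8836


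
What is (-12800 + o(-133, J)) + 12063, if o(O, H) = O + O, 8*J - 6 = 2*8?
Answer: -1003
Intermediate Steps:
J = 11/4 (J = ¾ + (2*8)/8 = ¾ + (⅛)*16 = ¾ + 2 = 11/4 ≈ 2.7500)
o(O, H) = 2*O
(-12800 + o(-133, J)) + 12063 = (-12800 + 2*(-133)) + 12063 = (-12800 - 266) + 12063 = -13066 + 12063 = -1003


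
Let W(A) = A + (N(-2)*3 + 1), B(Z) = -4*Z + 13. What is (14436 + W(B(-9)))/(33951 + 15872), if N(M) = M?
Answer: 14480/49823 ≈ 0.29063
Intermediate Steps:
B(Z) = 13 - 4*Z
W(A) = -5 + A (W(A) = A + (-2*3 + 1) = A + (-6 + 1) = A - 5 = -5 + A)
(14436 + W(B(-9)))/(33951 + 15872) = (14436 + (-5 + (13 - 4*(-9))))/(33951 + 15872) = (14436 + (-5 + (13 + 36)))/49823 = (14436 + (-5 + 49))*(1/49823) = (14436 + 44)*(1/49823) = 14480*(1/49823) = 14480/49823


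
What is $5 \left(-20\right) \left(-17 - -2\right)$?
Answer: $1500$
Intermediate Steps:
$5 \left(-20\right) \left(-17 - -2\right) = - 100 \left(-17 + 2\right) = \left(-100\right) \left(-15\right) = 1500$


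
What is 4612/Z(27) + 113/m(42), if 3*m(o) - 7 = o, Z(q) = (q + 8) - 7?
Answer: 8410/49 ≈ 171.63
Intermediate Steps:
Z(q) = 1 + q (Z(q) = (8 + q) - 7 = 1 + q)
m(o) = 7/3 + o/3
4612/Z(27) + 113/m(42) = 4612/(1 + 27) + 113/(7/3 + (⅓)*42) = 4612/28 + 113/(7/3 + 14) = 4612*(1/28) + 113/(49/3) = 1153/7 + 113*(3/49) = 1153/7 + 339/49 = 8410/49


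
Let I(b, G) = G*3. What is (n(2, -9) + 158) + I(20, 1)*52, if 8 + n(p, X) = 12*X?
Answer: 198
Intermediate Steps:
I(b, G) = 3*G
n(p, X) = -8 + 12*X
(n(2, -9) + 158) + I(20, 1)*52 = ((-8 + 12*(-9)) + 158) + (3*1)*52 = ((-8 - 108) + 158) + 3*52 = (-116 + 158) + 156 = 42 + 156 = 198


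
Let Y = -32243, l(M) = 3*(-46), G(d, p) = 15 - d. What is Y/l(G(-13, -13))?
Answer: 32243/138 ≈ 233.65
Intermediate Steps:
l(M) = -138
Y/l(G(-13, -13)) = -32243/(-138) = -32243*(-1/138) = 32243/138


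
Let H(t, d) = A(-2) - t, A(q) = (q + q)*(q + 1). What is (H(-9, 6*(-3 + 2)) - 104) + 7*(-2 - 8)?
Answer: -161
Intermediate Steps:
A(q) = 2*q*(1 + q) (A(q) = (2*q)*(1 + q) = 2*q*(1 + q))
H(t, d) = 4 - t (H(t, d) = 2*(-2)*(1 - 2) - t = 2*(-2)*(-1) - t = 4 - t)
(H(-9, 6*(-3 + 2)) - 104) + 7*(-2 - 8) = ((4 - 1*(-9)) - 104) + 7*(-2 - 8) = ((4 + 9) - 104) + 7*(-10) = (13 - 104) - 70 = -91 - 70 = -161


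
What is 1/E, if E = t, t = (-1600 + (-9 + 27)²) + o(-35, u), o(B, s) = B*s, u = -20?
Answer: -1/576 ≈ -0.0017361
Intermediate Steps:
t = -576 (t = (-1600 + (-9 + 27)²) - 35*(-20) = (-1600 + 18²) + 700 = (-1600 + 324) + 700 = -1276 + 700 = -576)
E = -576
1/E = 1/(-576) = -1/576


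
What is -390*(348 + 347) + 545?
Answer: -270505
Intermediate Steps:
-390*(348 + 347) + 545 = -390*695 + 545 = -271050 + 545 = -270505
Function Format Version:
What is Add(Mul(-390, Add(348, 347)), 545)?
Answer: -270505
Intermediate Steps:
Add(Mul(-390, Add(348, 347)), 545) = Add(Mul(-390, 695), 545) = Add(-271050, 545) = -270505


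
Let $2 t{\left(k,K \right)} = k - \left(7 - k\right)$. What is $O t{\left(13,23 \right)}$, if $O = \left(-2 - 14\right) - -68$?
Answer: $494$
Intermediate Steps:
$t{\left(k,K \right)} = - \frac{7}{2} + k$ ($t{\left(k,K \right)} = \frac{k - \left(7 - k\right)}{2} = \frac{k + \left(-7 + k\right)}{2} = \frac{-7 + 2 k}{2} = - \frac{7}{2} + k$)
$O = 52$ ($O = -16 + 68 = 52$)
$O t{\left(13,23 \right)} = 52 \left(- \frac{7}{2} + 13\right) = 52 \cdot \frac{19}{2} = 494$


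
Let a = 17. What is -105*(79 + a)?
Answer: -10080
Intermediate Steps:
-105*(79 + a) = -105*(79 + 17) = -105*96 = -10080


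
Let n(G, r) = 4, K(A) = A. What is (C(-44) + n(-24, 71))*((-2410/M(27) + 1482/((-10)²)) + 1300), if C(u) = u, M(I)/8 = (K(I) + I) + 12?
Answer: -8647687/165 ≈ -52410.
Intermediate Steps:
M(I) = 96 + 16*I (M(I) = 8*((I + I) + 12) = 8*(2*I + 12) = 8*(12 + 2*I) = 96 + 16*I)
(C(-44) + n(-24, 71))*((-2410/M(27) + 1482/((-10)²)) + 1300) = (-44 + 4)*((-2410/(96 + 16*27) + 1482/((-10)²)) + 1300) = -40*((-2410/(96 + 432) + 1482/100) + 1300) = -40*((-2410/528 + 1482*(1/100)) + 1300) = -40*((-2410*1/528 + 741/50) + 1300) = -40*((-1205/264 + 741/50) + 1300) = -40*(67687/6600 + 1300) = -40*8647687/6600 = -8647687/165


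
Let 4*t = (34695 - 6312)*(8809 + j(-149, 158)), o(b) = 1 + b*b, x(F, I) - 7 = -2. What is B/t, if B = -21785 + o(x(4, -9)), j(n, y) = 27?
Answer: -7253/20899349 ≈ -0.00034704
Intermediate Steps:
x(F, I) = 5 (x(F, I) = 7 - 2 = 5)
o(b) = 1 + b²
B = -21759 (B = -21785 + (1 + 5²) = -21785 + (1 + 25) = -21785 + 26 = -21759)
t = 62698047 (t = ((34695 - 6312)*(8809 + 27))/4 = (28383*8836)/4 = (¼)*250792188 = 62698047)
B/t = -21759/62698047 = -21759*1/62698047 = -7253/20899349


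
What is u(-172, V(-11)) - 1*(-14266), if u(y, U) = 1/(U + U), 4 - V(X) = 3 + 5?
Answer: 114127/8 ≈ 14266.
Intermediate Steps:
V(X) = -4 (V(X) = 4 - (3 + 5) = 4 - 1*8 = 4 - 8 = -4)
u(y, U) = 1/(2*U)
u(-172, V(-11)) - 1*(-14266) = (½)/(-4) - 1*(-14266) = (½)*(-¼) + 14266 = -⅛ + 14266 = 114127/8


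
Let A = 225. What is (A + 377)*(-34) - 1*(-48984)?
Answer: 28516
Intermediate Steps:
(A + 377)*(-34) - 1*(-48984) = (225 + 377)*(-34) - 1*(-48984) = 602*(-34) + 48984 = -20468 + 48984 = 28516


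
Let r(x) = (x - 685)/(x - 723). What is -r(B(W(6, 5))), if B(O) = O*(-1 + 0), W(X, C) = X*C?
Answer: -715/753 ≈ -0.94954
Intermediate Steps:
W(X, C) = C*X
B(O) = -O (B(O) = O*(-1) = -O)
r(x) = (-685 + x)/(-723 + x)
-r(B(W(6, 5))) = -(-685 - 5*6)/(-723 - 5*6) = -(-685 - 1*30)/(-723 - 1*30) = -(-685 - 30)/(-723 - 30) = -(-715)/(-753) = -(-1)*(-715)/753 = -1*715/753 = -715/753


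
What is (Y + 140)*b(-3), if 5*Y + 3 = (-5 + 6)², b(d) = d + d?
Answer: -4188/5 ≈ -837.60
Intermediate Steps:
b(d) = 2*d
Y = -⅖ (Y = -⅗ + (-5 + 6)²/5 = -⅗ + (⅕)*1² = -⅗ + (⅕)*1 = -⅗ + ⅕ = -⅖ ≈ -0.40000)
(Y + 140)*b(-3) = (-⅖ + 140)*(2*(-3)) = (698/5)*(-6) = -4188/5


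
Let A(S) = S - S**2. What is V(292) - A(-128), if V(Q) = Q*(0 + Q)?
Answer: 101776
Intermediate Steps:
V(Q) = Q**2 (V(Q) = Q*Q = Q**2)
V(292) - A(-128) = 292**2 - (-128)*(1 - 1*(-128)) = 85264 - (-128)*(1 + 128) = 85264 - (-128)*129 = 85264 - 1*(-16512) = 85264 + 16512 = 101776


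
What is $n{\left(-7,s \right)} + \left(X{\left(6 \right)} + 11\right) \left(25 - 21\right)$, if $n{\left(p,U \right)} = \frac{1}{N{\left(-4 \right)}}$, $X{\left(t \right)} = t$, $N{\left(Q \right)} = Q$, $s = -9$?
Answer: $\frac{271}{4} \approx 67.75$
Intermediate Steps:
$n{\left(p,U \right)} = - \frac{1}{4}$ ($n{\left(p,U \right)} = \frac{1}{-4} = - \frac{1}{4}$)
$n{\left(-7,s \right)} + \left(X{\left(6 \right)} + 11\right) \left(25 - 21\right) = - \frac{1}{4} + \left(6 + 11\right) \left(25 - 21\right) = - \frac{1}{4} + 17 \left(25 - 21\right) = - \frac{1}{4} + 17 \cdot 4 = - \frac{1}{4} + 68 = \frac{271}{4}$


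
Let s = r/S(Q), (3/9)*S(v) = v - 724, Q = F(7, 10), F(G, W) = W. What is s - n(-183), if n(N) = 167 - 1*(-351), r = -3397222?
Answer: 1143833/1071 ≈ 1068.0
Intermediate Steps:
Q = 10
S(v) = -2172 + 3*v (S(v) = 3*(v - 724) = 3*(-724 + v) = -2172 + 3*v)
n(N) = 518 (n(N) = 167 + 351 = 518)
s = 1698611/1071 (s = -3397222/(-2172 + 3*10) = -3397222/(-2172 + 30) = -3397222/(-2142) = -3397222*(-1/2142) = 1698611/1071 ≈ 1586.0)
s - n(-183) = 1698611/1071 - 1*518 = 1698611/1071 - 518 = 1143833/1071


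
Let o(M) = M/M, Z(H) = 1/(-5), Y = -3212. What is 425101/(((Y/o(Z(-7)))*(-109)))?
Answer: 425101/350108 ≈ 1.2142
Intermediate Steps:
Z(H) = -⅕
o(M) = 1
425101/(((Y/o(Z(-7)))*(-109))) = 425101/((-3212/1*(-109))) = 425101/((-3212*1*(-109))) = 425101/((-3212*(-109))) = 425101/350108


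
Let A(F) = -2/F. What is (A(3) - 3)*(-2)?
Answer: 22/3 ≈ 7.3333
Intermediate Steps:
(A(3) - 3)*(-2) = (-2/3 - 3)*(-2) = -11/3*(-2) = 22/3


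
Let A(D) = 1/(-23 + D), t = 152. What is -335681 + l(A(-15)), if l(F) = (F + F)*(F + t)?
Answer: -242367457/722 ≈ -3.3569e+5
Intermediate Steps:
l(F) = 2*F*(152 + F) (l(F) = (F + F)*(F + 152) = (2*F)*(152 + F) = 2*F*(152 + F))
-335681 + l(A(-15)) = -335681 + 2*(152 + 1/(-23 - 15))/(-23 - 15) = -335681 + 2*(152 + 1/(-38))/(-38) = -335681 + 2*(-1/38)*(152 - 1/38) = -335681 + 2*(-1/38)*(5775/38) = -335681 - 5775/722 = -242367457/722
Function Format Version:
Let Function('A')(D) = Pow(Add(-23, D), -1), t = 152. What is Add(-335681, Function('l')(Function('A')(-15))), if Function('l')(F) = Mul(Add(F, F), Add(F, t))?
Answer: Rational(-242367457, 722) ≈ -3.3569e+5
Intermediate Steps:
Function('l')(F) = Mul(2, F, Add(152, F)) (Function('l')(F) = Mul(Add(F, F), Add(F, 152)) = Mul(Mul(2, F), Add(152, F)) = Mul(2, F, Add(152, F)))
Add(-335681, Function('l')(Function('A')(-15))) = Add(-335681, Mul(2, Pow(Add(-23, -15), -1), Add(152, Pow(Add(-23, -15), -1)))) = Add(-335681, Mul(2, Pow(-38, -1), Add(152, Pow(-38, -1)))) = Add(-335681, Mul(2, Rational(-1, 38), Add(152, Rational(-1, 38)))) = Add(-335681, Mul(2, Rational(-1, 38), Rational(5775, 38))) = Add(-335681, Rational(-5775, 722)) = Rational(-242367457, 722)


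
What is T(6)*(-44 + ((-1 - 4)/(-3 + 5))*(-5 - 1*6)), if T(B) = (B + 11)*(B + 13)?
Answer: -10659/2 ≈ -5329.5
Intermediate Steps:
T(B) = (11 + B)*(13 + B)
T(6)*(-44 + ((-1 - 4)/(-3 + 5))*(-5 - 1*6)) = (143 + 6² + 24*6)*(-44 + ((-1 - 4)/(-3 + 5))*(-5 - 1*6)) = (143 + 36 + 144)*(-44 + (-5/2)*(-5 - 6)) = 323*(-44 - 5*½*(-11)) = 323*(-44 - 5/2*(-11)) = 323*(-44 + 55/2) = 323*(-33/2) = -10659/2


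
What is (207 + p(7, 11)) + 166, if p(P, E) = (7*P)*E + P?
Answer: 919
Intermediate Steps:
p(P, E) = P + 7*E*P (p(P, E) = 7*E*P + P = P + 7*E*P)
(207 + p(7, 11)) + 166 = (207 + 7*(1 + 7*11)) + 166 = (207 + 7*(1 + 77)) + 166 = (207 + 7*78) + 166 = (207 + 546) + 166 = 753 + 166 = 919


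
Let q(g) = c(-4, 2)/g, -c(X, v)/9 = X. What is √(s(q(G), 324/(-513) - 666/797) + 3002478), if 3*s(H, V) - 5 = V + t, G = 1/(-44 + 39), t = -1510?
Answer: √6195459858614841/45429 ≈ 1732.6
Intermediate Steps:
c(X, v) = -9*X
G = -⅕ (G = 1/(-5) = -⅕ ≈ -0.20000)
q(g) = 36/g (q(g) = (-9*(-4))/g = 36/g)
s(H, V) = -1505/3 + V/3 (s(H, V) = 5/3 + (V - 1510)/3 = 5/3 + (-1510 + V)/3 = 5/3 + (-1510/3 + V/3) = -1505/3 + V/3)
√(s(q(G), 324/(-513) - 666/797) + 3002478) = √((-1505/3 + (324/(-513) - 666/797)/3) + 3002478) = √((-1505/3 + (324*(-1/513) - 666*1/797)/3) + 3002478) = √((-1505/3 + (-12/19 - 666/797)/3) + 3002478) = √((-1505/3 + (⅓)*(-22218/15143)) + 3002478) = √((-1505/3 - 7406/15143) + 3002478) = √(-22812433/45429 + 3002478) = √(136376760629/45429) = √6195459858614841/45429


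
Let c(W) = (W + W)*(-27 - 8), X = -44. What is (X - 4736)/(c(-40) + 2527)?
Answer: -4780/5327 ≈ -0.89732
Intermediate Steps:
c(W) = -70*W (c(W) = (2*W)*(-35) = -70*W)
(X - 4736)/(c(-40) + 2527) = (-44 - 4736)/(-70*(-40) + 2527) = -4780/(2800 + 2527) = -4780/5327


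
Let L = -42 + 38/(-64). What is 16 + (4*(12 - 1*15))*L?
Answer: 4217/8 ≈ 527.13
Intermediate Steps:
L = -1363/32 (L = -42 + 38*(-1/64) = -42 - 19/32 = -1363/32 ≈ -42.594)
16 + (4*(12 - 1*15))*L = 16 + (4*(12 - 1*15))*(-1363/32) = 16 + (4*(12 - 15))*(-1363/32) = 16 + (4*(-3))*(-1363/32) = 16 - 12*(-1363/32) = 16 + 4089/8 = 4217/8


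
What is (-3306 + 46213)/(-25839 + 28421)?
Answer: 42907/2582 ≈ 16.618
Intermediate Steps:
(-3306 + 46213)/(-25839 + 28421) = 42907/2582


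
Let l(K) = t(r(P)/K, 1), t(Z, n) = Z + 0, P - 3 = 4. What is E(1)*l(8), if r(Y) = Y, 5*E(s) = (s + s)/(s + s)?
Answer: 7/40 ≈ 0.17500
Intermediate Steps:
P = 7 (P = 3 + 4 = 7)
E(s) = ⅕ (E(s) = ((s + s)/(s + s))/5 = ((2*s)/((2*s)))/5 = ((2*s)*(1/(2*s)))/5 = (⅕)*1 = ⅕)
t(Z, n) = Z
l(K) = 7/K
E(1)*l(8) = (7/8)/5 = (7*(⅛))/5 = (⅕)*(7/8) = 7/40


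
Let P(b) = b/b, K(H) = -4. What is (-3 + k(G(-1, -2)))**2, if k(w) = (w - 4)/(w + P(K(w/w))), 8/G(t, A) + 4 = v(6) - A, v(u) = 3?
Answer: 529/81 ≈ 6.5309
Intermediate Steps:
G(t, A) = 8/(-1 - A) (G(t, A) = 8/(-4 + (3 - A)) = 8/(-1 - A))
P(b) = 1
k(w) = (-4 + w)/(1 + w) (k(w) = (w - 4)/(w + 1) = (-4 + w)/(1 + w))
(-3 + k(G(-1, -2)))**2 = (-3 + (-4 - 8/(1 - 2))/(1 - 8/(1 - 2)))**2 = (-3 + (-4 - 8/(-1))/(1 - 8/(-1)))**2 = (-3 + (-4 - 8*(-1))/(1 - 8*(-1)))**2 = (-3 + (-4 + 8)/(1 + 8))**2 = (-3 + 4/9)**2 = (-23/9)**2 = 529/81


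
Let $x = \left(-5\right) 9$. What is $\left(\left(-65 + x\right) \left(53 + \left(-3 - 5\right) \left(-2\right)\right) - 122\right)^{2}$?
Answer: $59474944$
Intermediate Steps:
$x = -45$
$\left(\left(-65 + x\right) \left(53 + \left(-3 - 5\right) \left(-2\right)\right) - 122\right)^{2} = \left(\left(-65 - 45\right) \left(53 + \left(-3 - 5\right) \left(-2\right)\right) - 122\right)^{2} = \left(- 110 \left(53 - -16\right) - 122\right)^{2} = \left(- 110 \left(53 + 16\right) - 122\right)^{2} = \left(\left(-110\right) 69 - 122\right)^{2} = \left(-7590 - 122\right)^{2} = \left(-7712\right)^{2} = 59474944$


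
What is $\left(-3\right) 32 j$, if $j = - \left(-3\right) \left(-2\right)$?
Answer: $576$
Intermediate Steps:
$j = -6$ ($j = \left(-1\right) 6 = -6$)
$\left(-3\right) 32 j = \left(-3\right) 32 \left(-6\right) = \left(-96\right) \left(-6\right) = 576$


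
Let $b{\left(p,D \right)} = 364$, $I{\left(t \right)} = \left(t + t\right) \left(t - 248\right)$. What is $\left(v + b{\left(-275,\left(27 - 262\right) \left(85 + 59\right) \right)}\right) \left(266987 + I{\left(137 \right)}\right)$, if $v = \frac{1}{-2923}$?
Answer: $\frac{251706811383}{2923} \approx 8.6113 \cdot 10^{7}$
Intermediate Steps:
$I{\left(t \right)} = 2 t \left(-248 + t\right)$
$v = - \frac{1}{2923} \approx -0.00034211$
$\left(v + b{\left(-275,\left(27 - 262\right) \left(85 + 59\right) \right)}\right) \left(266987 + I{\left(137 \right)}\right) = \left(- \frac{1}{2923} + 364\right) \left(266987 + 2 \cdot 137 \left(-248 + 137\right)\right) = \frac{1063971 \left(266987 + 2 \cdot 137 \left(-111\right)\right)}{2923} = \frac{1063971 \left(266987 - 30414\right)}{2923} = \frac{1063971}{2923} \cdot 236573 = \frac{251706811383}{2923}$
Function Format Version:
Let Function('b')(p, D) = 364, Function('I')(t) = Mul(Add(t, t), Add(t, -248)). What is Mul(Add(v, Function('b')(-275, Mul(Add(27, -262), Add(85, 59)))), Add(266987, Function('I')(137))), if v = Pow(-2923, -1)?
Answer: Rational(251706811383, 2923) ≈ 8.6113e+7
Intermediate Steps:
Function('I')(t) = Mul(2, t, Add(-248, t)) (Function('I')(t) = Mul(Mul(2, t), Add(-248, t)) = Mul(2, t, Add(-248, t)))
v = Rational(-1, 2923) ≈ -0.00034211
Mul(Add(v, Function('b')(-275, Mul(Add(27, -262), Add(85, 59)))), Add(266987, Function('I')(137))) = Mul(Add(Rational(-1, 2923), 364), Add(266987, Mul(2, 137, Add(-248, 137)))) = Mul(Rational(1063971, 2923), Add(266987, Mul(2, 137, -111))) = Mul(Rational(1063971, 2923), Add(266987, -30414)) = Mul(Rational(1063971, 2923), 236573) = Rational(251706811383, 2923)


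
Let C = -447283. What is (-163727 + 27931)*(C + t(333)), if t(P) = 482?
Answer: 60673788596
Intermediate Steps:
(-163727 + 27931)*(C + t(333)) = (-163727 + 27931)*(-447283 + 482) = -135796*(-446801) = 60673788596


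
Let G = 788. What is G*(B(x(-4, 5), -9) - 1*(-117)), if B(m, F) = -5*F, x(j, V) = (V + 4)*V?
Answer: 127656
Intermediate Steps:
x(j, V) = V*(4 + V) (x(j, V) = (4 + V)*V = V*(4 + V))
G*(B(x(-4, 5), -9) - 1*(-117)) = 788*(-5*(-9) - 1*(-117)) = 788*(45 + 117) = 788*162 = 127656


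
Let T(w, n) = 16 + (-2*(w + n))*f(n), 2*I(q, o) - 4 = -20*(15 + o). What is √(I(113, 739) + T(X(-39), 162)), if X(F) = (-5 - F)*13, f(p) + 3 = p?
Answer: I*√199594 ≈ 446.76*I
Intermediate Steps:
I(q, o) = -148 - 10*o (I(q, o) = 2 + (-20*(15 + o))/2 = 2 + (-300 - 20*o)/2 = 2 + (-150 - 10*o) = -148 - 10*o)
f(p) = -3 + p
X(F) = -65 - 13*F
T(w, n) = 16 + (-3 + n)*(-2*n - 2*w) (T(w, n) = 16 + (-2*(w + n))*(-3 + n) = 16 + (-2*(n + w))*(-3 + n) = 16 + (-2*n - 2*w)*(-3 + n) = 16 + (-3 + n)*(-2*n - 2*w))
√(I(113, 739) + T(X(-39), 162)) = √((-148 - 10*739) + (16 - 2*162*(-3 + 162) - 2*(-65 - 13*(-39))*(-3 + 162))) = √((-148 - 7390) + (16 - 2*162*159 - 2*(-65 + 507)*159)) = √(-7538 + (16 - 51516 - 2*442*159)) = √(-7538 + (16 - 51516 - 140556)) = √(-7538 - 192056) = √(-199594) = I*√199594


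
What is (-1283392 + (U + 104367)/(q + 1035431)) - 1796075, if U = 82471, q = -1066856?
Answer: -96772437313/31425 ≈ -3.0795e+6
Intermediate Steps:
(-1283392 + (U + 104367)/(q + 1035431)) - 1796075 = (-1283392 + (82471 + 104367)/(-1066856 + 1035431)) - 1796075 = (-1283392 + 186838/(-31425)) - 1796075 = (-1283392 + 186838*(-1/31425)) - 1796075 = (-1283392 - 186838/31425) - 1796075 = -40330780438/31425 - 1796075 = -96772437313/31425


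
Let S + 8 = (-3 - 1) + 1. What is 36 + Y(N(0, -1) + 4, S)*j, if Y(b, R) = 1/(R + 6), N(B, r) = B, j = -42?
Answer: 222/5 ≈ 44.400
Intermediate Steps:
S = -11 (S = -8 + ((-3 - 1) + 1) = -8 + (-4 + 1) = -8 - 3 = -11)
Y(b, R) = 1/(6 + R)
36 + Y(N(0, -1) + 4, S)*j = 36 - 42/(6 - 11) = 36 - 42/(-5) = 36 - ⅕*(-42) = 36 + 42/5 = 222/5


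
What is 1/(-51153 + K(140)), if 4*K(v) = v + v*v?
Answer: -1/46218 ≈ -2.1637e-5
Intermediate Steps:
K(v) = v/4 + v**2/4 (K(v) = (v + v*v)/4 = (v + v**2)/4 = v/4 + v**2/4)
1/(-51153 + K(140)) = 1/(-51153 + (1/4)*140*(1 + 140)) = 1/(-51153 + (1/4)*140*141) = 1/(-51153 + 4935) = 1/(-46218) = -1/46218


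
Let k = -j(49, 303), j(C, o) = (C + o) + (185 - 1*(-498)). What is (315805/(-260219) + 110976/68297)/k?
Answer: -7309529659/18394203239505 ≈ -0.00039738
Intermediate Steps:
j(C, o) = 683 + C + o (j(C, o) = (C + o) + (185 + 498) = (C + o) + 683 = 683 + C + o)
k = -1035 (k = -(683 + 49 + 303) = -1*1035 = -1035)
(315805/(-260219) + 110976/68297)/k = (315805/(-260219) + 110976/68297)/(-1035) = (315805*(-1/260219) + 110976*(1/68297))*(-1/1035) = (-315805/260219 + 110976/68297)*(-1/1035) = (7309529659/17772177043)*(-1/1035) = -7309529659/18394203239505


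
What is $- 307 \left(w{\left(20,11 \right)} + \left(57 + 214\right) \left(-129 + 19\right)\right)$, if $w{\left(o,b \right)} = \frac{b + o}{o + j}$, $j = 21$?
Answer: $\frac{375208953}{41} \approx 9.1514 \cdot 10^{6}$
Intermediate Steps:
$w{\left(o,b \right)} = \frac{b + o}{21 + o}$ ($w{\left(o,b \right)} = \frac{b + o}{o + 21} = \frac{b + o}{21 + o}$)
$- 307 \left(w{\left(20,11 \right)} + \left(57 + 214\right) \left(-129 + 19\right)\right) = - 307 \left(\frac{11 + 20}{21 + 20} + \left(57 + 214\right) \left(-129 + 19\right)\right) = - 307 \left(\frac{1}{41} \cdot 31 + 271 \left(-110\right)\right) = - 307 \left(\frac{1}{41} \cdot 31 - 29810\right) = - 307 \left(\frac{31}{41} - 29810\right) = \left(-307\right) \left(- \frac{1222179}{41}\right) = \frac{375208953}{41}$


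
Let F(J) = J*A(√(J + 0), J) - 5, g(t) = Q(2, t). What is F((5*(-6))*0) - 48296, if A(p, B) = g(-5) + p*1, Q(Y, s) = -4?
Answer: -48301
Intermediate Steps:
g(t) = -4
A(p, B) = -4 + p (A(p, B) = -4 + p*1 = -4 + p)
F(J) = -5 + J*(-4 + √J) (F(J) = J*(-4 + √(J + 0)) - 5 = J*(-4 + √J) - 5 = -5 + J*(-4 + √J))
F((5*(-6))*0) - 48296 = (-5 + ((5*(-6))*0)*(-4 + √((5*(-6))*0))) - 48296 = (-5 + (-30*0)*(-4 + √(-30*0))) - 48296 = (-5 + 0*(-4 + √0)) - 48296 = (-5 + 0*(-4 + 0)) - 48296 = (-5 + 0*(-4)) - 48296 = (-5 + 0) - 48296 = -5 - 48296 = -48301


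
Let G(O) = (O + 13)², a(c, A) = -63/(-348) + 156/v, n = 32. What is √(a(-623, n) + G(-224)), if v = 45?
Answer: √33700705845/870 ≈ 211.01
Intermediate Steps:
a(c, A) = 6347/1740 (a(c, A) = -63/(-348) + 156/45 = -63*(-1/348) + 156*(1/45) = 21/116 + 52/15 = 6347/1740)
G(O) = (13 + O)²
√(a(-623, n) + G(-224)) = √(6347/1740 + (13 - 224)²) = √(6347/1740 + (-211)²) = √(6347/1740 + 44521) = √(77472887/1740) = √33700705845/870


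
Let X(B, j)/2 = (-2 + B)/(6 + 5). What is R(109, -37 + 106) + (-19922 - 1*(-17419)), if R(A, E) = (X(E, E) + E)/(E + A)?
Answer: -4899981/1958 ≈ -2502.5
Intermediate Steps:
X(B, j) = -4/11 + 2*B/11 (X(B, j) = 2*((-2 + B)/(6 + 5)) = 2*((-2 + B)/11) = 2*((-2 + B)*(1/11)) = 2*(-2/11 + B/11) = -4/11 + 2*B/11)
R(A, E) = (-4/11 + 13*E/11)/(A + E) (R(A, E) = ((-4/11 + 2*E/11) + E)/(E + A) = (-4/11 + 13*E/11)/(A + E))
R(109, -37 + 106) + (-19922 - 1*(-17419)) = (-4 + 13*(-37 + 106))/(11*(109 + (-37 + 106))) + (-19922 - 1*(-17419)) = (-4 + 13*69)/(11*(109 + 69)) + (-19922 + 17419) = (1/11)*(-4 + 897)/178 - 2503 = (1/11)*(1/178)*893 - 2503 = 893/1958 - 2503 = -4899981/1958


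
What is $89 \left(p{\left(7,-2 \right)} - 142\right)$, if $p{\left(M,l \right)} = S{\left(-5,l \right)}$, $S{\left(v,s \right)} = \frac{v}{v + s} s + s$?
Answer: $- \frac{90602}{7} \approx -12943.0$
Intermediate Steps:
$S{\left(v,s \right)} = s + \frac{s v}{s + v}$ ($S{\left(v,s \right)} = \frac{v}{s + v} s + s = \frac{s v}{s + v} + s = s + \frac{s v}{s + v}$)
$p{\left(M,l \right)} = \frac{l \left(-10 + l\right)}{-5 + l}$ ($p{\left(M,l \right)} = \frac{l \left(l + 2 \left(-5\right)\right)}{l - 5} = \frac{l \left(l - 10\right)}{-5 + l} = \frac{l \left(-10 + l\right)}{-5 + l}$)
$89 \left(p{\left(7,-2 \right)} - 142\right) = 89 \left(- \frac{2 \left(-10 - 2\right)}{-5 - 2} - 142\right) = 89 \left(\left(-2\right) \frac{1}{-7} \left(-12\right) - 142\right) = 89 \left(\left(-2\right) \left(- \frac{1}{7}\right) \left(-12\right) - 142\right) = 89 \left(- \frac{24}{7} - 142\right) = 89 \left(- \frac{1018}{7}\right) = - \frac{90602}{7}$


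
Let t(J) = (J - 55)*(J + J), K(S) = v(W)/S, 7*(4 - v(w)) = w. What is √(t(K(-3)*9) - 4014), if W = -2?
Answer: 3*I*√12354/7 ≈ 47.635*I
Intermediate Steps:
v(w) = 4 - w/7
K(S) = 30/(7*S) (K(S) = (4 - ⅐*(-2))/S = (4 + 2/7)/S = 30/(7*S))
t(J) = 2*J*(-55 + J) (t(J) = (-55 + J)*(2*J) = 2*J*(-55 + J))
√(t(K(-3)*9) - 4014) = √(2*(((30/7)/(-3))*9)*(-55 + ((30/7)/(-3))*9) - 4014) = √(2*(((30/7)*(-⅓))*9)*(-55 + ((30/7)*(-⅓))*9) - 4014) = √(2*(-10/7*9)*(-55 - 10/7*9) - 4014) = √(2*(-90/7)*(-55 - 90/7) - 4014) = √(2*(-90/7)*(-475/7) - 4014) = √(85500/49 - 4014) = √(-111186/49) = 3*I*√12354/7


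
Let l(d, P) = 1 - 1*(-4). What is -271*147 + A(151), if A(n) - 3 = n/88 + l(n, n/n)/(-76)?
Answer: -66599689/1672 ≈ -39832.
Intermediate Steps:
l(d, P) = 5 (l(d, P) = 1 + 4 = 5)
A(n) = 223/76 + n/88 (A(n) = 3 + (n/88 + 5/(-76)) = 3 + (n*(1/88) + 5*(-1/76)) = 3 + (n/88 - 5/76) = 3 + (-5/76 + n/88) = 223/76 + n/88)
-271*147 + A(151) = -271*147 + (223/76 + (1/88)*151) = -39837 + (223/76 + 151/88) = -39837 + 7775/1672 = -66599689/1672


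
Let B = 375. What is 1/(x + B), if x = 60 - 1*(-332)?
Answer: 1/767 ≈ 0.0013038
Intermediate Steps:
x = 392 (x = 60 + 332 = 392)
1/(x + B) = 1/(392 + 375) = 1/767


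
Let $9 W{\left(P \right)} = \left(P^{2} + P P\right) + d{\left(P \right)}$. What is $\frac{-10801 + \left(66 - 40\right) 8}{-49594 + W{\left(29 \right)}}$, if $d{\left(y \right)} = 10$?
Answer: $\frac{10593}{49406} \approx 0.21441$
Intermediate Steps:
$W{\left(P \right)} = \frac{10}{9} + \frac{2 P^{2}}{9}$ ($W{\left(P \right)} = \frac{\left(P^{2} + P P\right) + 10}{9} = \frac{\left(P^{2} + P^{2}\right) + 10}{9} = \frac{2 P^{2} + 10}{9} = \frac{10 + 2 P^{2}}{9} = \frac{10}{9} + \frac{2 P^{2}}{9}$)
$\frac{-10801 + \left(66 - 40\right) 8}{-49594 + W{\left(29 \right)}} = \frac{-10801 + \left(66 - 40\right) 8}{-49594 + \left(\frac{10}{9} + \frac{2 \cdot 29^{2}}{9}\right)} = \frac{-10801 + 26 \cdot 8}{-49594 + \left(\frac{10}{9} + \frac{2}{9} \cdot 841\right)} = \frac{-10801 + 208}{-49594 + \left(\frac{10}{9} + \frac{1682}{9}\right)} = - \frac{10593}{-49594 + 188} = - \frac{10593}{-49406} = \left(-10593\right) \left(- \frac{1}{49406}\right) = \frac{10593}{49406}$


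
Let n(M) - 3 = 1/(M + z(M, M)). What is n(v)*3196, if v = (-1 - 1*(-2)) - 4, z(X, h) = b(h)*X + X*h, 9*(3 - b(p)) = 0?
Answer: 25568/3 ≈ 8522.7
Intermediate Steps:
b(p) = 3 (b(p) = 3 - 1/9*0 = 3 + 0 = 3)
z(X, h) = 3*X + X*h
v = -3 (v = (-1 + 2) - 4 = 1 - 4 = -3)
n(M) = 3 + 1/(M + M*(3 + M))
n(v)*3196 = ((1 + 3*(-3)**2 + 12*(-3))/((-3)*(4 - 3)))*3196 = -1/3*(1 + 3*9 - 36)/1*3196 = -1/3*1*(1 + 27 - 36)*3196 = -1/3*1*(-8)*3196 = (8/3)*3196 = 25568/3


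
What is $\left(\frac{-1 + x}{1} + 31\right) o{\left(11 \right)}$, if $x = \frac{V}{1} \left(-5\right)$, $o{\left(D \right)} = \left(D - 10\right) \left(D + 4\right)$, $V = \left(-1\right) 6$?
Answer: $900$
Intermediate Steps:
$V = -6$
$o{\left(D \right)} = \left(-10 + D\right) \left(4 + D\right)$
$x = 30$ ($x = - \frac{6}{1} \left(-5\right) = \left(-6\right) 1 \left(-5\right) = \left(-6\right) \left(-5\right) = 30$)
$\left(\frac{-1 + x}{1} + 31\right) o{\left(11 \right)} = \left(\frac{-1 + 30}{1} + 31\right) \left(-40 + 11^{2} - 66\right) = \left(1 \cdot 29 + 31\right) \left(-40 + 121 - 66\right) = \left(29 + 31\right) 15 = 60 \cdot 15 = 900$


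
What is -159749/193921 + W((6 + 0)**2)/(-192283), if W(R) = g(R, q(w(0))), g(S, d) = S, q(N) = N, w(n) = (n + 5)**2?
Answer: -337626353/409755073 ≈ -0.82397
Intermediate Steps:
w(n) = (5 + n)**2
W(R) = R
-159749/193921 + W((6 + 0)**2)/(-192283) = -159749/193921 + (6 + 0)**2/(-192283) = -159749*1/193921 + 6**2*(-1/192283) = -159749/193921 + 36*(-1/192283) = -159749/193921 - 36/192283 = -337626353/409755073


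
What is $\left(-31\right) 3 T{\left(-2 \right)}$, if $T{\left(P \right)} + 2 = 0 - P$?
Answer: $0$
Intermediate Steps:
$T{\left(P \right)} = -2 - P$ ($T{\left(P \right)} = -2 + \left(0 - P\right) = -2 - P$)
$\left(-31\right) 3 T{\left(-2 \right)} = \left(-31\right) 3 \left(-2 - -2\right) = - 93 \left(-2 + 2\right) = \left(-93\right) 0 = 0$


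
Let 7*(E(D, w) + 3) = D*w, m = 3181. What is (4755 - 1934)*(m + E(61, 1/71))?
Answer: 636549381/71 ≈ 8.9655e+6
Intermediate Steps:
E(D, w) = -3 + D*w/7 (E(D, w) = -3 + (D*w)/7 = -3 + D*w/7)
(4755 - 1934)*(m + E(61, 1/71)) = (4755 - 1934)*(3181 + (-3 + (1/7)*61/71)) = 2821*(3181 + (-3 + (1/7)*61*(1/71))) = 2821*(3181 + (-3 + 61/497)) = 2821*(3181 - 1430/497) = 2821*(1579527/497) = 636549381/71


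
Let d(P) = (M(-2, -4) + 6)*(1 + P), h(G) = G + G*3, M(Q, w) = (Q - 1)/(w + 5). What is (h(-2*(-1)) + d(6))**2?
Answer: 841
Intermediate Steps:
M(Q, w) = (-1 + Q)/(5 + w)
h(G) = 4*G (h(G) = G + 3*G = 4*G)
d(P) = 3 + 3*P (d(P) = ((-1 - 2)/(5 - 4) + 6)*(1 + P) = (-3/1 + 6)*(1 + P) = (1*(-3) + 6)*(1 + P) = (-3 + 6)*(1 + P) = 3*(1 + P) = 3 + 3*P)
(h(-2*(-1)) + d(6))**2 = (4*(-2*(-1)) + (3 + 3*6))**2 = (4*2 + (3 + 18))**2 = (8 + 21)**2 = 29**2 = 841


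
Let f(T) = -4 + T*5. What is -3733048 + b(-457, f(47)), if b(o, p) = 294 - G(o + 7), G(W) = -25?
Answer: -3732729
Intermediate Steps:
f(T) = -4 + 5*T
b(o, p) = 319 (b(o, p) = 294 - 1*(-25) = 294 + 25 = 319)
-3733048 + b(-457, f(47)) = -3733048 + 319 = -3732729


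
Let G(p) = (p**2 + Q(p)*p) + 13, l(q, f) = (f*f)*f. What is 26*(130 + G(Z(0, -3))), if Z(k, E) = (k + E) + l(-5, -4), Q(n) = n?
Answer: 237146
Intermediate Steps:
l(q, f) = f**3 (l(q, f) = f**2*f = f**3)
Z(k, E) = -64 + E + k (Z(k, E) = (k + E) + (-4)**3 = (E + k) - 64 = -64 + E + k)
G(p) = 13 + 2*p**2 (G(p) = (p**2 + p*p) + 13 = (p**2 + p**2) + 13 = 2*p**2 + 13 = 13 + 2*p**2)
26*(130 + G(Z(0, -3))) = 26*(130 + (13 + 2*(-64 - 3 + 0)**2)) = 26*(130 + (13 + 2*(-67)**2)) = 26*(130 + (13 + 2*4489)) = 26*(130 + (13 + 8978)) = 26*(130 + 8991) = 26*9121 = 237146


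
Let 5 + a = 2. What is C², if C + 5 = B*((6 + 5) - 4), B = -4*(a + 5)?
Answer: 3721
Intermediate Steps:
a = -3 (a = -5 + 2 = -3)
B = -8 (B = -4*(-3 + 5) = -4*2 = -8)
C = -61 (C = -5 - 8*((6 + 5) - 4) = -5 - 8*(11 - 4) = -5 - 8*7 = -5 - 56 = -61)
C² = (-61)² = 3721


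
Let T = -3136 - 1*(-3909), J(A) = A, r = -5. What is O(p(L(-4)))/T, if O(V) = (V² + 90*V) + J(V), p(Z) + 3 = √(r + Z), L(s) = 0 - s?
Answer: -265/773 + 85*I/773 ≈ -0.34282 + 0.10996*I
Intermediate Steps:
L(s) = -s
p(Z) = -3 + √(-5 + Z)
T = 773 (T = -3136 + 3909 = 773)
O(V) = V² + 91*V (O(V) = (V² + 90*V) + V = V² + 91*V)
O(p(L(-4)))/T = ((-3 + √(-5 - 1*(-4)))*(91 + (-3 + √(-5 - 1*(-4)))))/773 = ((-3 + √(-5 + 4))*(91 + (-3 + √(-5 + 4))))*(1/773) = ((-3 + √(-1))*(91 + (-3 + √(-1))))*(1/773) = ((-3 + I)*(91 + (-3 + I)))*(1/773) = ((-3 + I)*(88 + I))*(1/773) = (-3 + I)*(88 + I)/773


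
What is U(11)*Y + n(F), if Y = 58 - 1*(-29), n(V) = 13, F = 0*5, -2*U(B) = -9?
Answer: 809/2 ≈ 404.50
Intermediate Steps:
U(B) = 9/2 (U(B) = -1/2*(-9) = 9/2)
F = 0
Y = 87 (Y = 58 + 29 = 87)
U(11)*Y + n(F) = (9/2)*87 + 13 = 783/2 + 13 = 809/2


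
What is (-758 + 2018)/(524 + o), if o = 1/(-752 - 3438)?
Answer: 586600/243951 ≈ 2.4046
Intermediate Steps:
o = -1/4190 (o = 1/(-4190) = -1/4190 ≈ -0.00023866)
(-758 + 2018)/(524 + o) = (-758 + 2018)/(524 - 1/4190) = 1260/(2195559/4190) = 1260*(4190/2195559) = 586600/243951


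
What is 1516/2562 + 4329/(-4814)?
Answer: -1896437/6166734 ≈ -0.30753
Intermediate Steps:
1516/2562 + 4329/(-4814) = 1516*(1/2562) + 4329*(-1/4814) = 758/1281 - 4329/4814 = -1896437/6166734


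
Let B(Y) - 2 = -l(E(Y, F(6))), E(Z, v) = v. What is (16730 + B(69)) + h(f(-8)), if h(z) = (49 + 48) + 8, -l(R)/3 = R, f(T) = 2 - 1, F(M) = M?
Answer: 16855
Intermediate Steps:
f(T) = 1
l(R) = -3*R
B(Y) = 20 (B(Y) = 2 - (-3)*6 = 2 - 1*(-18) = 2 + 18 = 20)
h(z) = 105 (h(z) = 97 + 8 = 105)
(16730 + B(69)) + h(f(-8)) = (16730 + 20) + 105 = 16750 + 105 = 16855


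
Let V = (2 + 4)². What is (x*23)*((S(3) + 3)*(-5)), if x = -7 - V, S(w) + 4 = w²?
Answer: 39560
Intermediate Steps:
V = 36 (V = 6² = 36)
S(w) = -4 + w²
x = -43 (x = -7 - 1*36 = -7 - 36 = -43)
(x*23)*((S(3) + 3)*(-5)) = (-43*23)*(((-4 + 3²) + 3)*(-5)) = -989*((-4 + 9) + 3)*(-5) = -989*(5 + 3)*(-5) = -7912*(-5) = -989*(-40) = 39560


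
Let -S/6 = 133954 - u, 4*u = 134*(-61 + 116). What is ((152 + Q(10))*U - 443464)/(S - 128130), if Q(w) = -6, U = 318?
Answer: 397036/920799 ≈ 0.43119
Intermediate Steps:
u = 3685/2 (u = (134*(-61 + 116))/4 = (134*55)/4 = (¼)*7370 = 3685/2 ≈ 1842.5)
S = -792669 (S = -6*(133954 - 1*3685/2) = -6*(133954 - 3685/2) = -6*264223/2 = -792669)
((152 + Q(10))*U - 443464)/(S - 128130) = ((152 - 6)*318 - 443464)/(-792669 - 128130) = (146*318 - 443464)/(-920799) = (46428 - 443464)*(-1/920799) = -397036*(-1/920799) = 397036/920799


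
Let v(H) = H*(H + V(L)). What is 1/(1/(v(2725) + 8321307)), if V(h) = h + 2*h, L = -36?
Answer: 15452632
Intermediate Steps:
V(h) = 3*h
v(H) = H*(-108 + H) (v(H) = H*(H + 3*(-36)) = H*(H - 108) = H*(-108 + H))
1/(1/(v(2725) + 8321307)) = 1/(1/(2725*(-108 + 2725) + 8321307)) = 1/(1/(2725*2617 + 8321307)) = 1/(1/(7131325 + 8321307)) = 1/(1/15452632) = 15452632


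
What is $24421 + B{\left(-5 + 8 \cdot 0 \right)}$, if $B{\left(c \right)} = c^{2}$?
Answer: $24446$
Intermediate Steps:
$24421 + B{\left(-5 + 8 \cdot 0 \right)} = 24421 + \left(-5 + 8 \cdot 0\right)^{2} = 24421 + \left(-5 + 0\right)^{2} = 24421 + \left(-5\right)^{2} = 24421 + 25 = 24446$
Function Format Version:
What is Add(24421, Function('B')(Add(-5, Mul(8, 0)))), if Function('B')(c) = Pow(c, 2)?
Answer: 24446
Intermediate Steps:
Add(24421, Function('B')(Add(-5, Mul(8, 0)))) = Add(24421, Pow(Add(-5, Mul(8, 0)), 2)) = Add(24421, Pow(Add(-5, 0), 2)) = Add(24421, Pow(-5, 2)) = Add(24421, 25) = 24446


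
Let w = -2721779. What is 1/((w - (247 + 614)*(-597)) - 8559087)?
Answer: -1/10766849 ≈ -9.2878e-8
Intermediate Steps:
1/((w - (247 + 614)*(-597)) - 8559087) = 1/((-2721779 - (247 + 614)*(-597)) - 8559087) = 1/((-2721779 - 861*(-597)) - 8559087) = 1/((-2721779 - 1*(-514017)) - 8559087) = 1/((-2721779 + 514017) - 8559087) = 1/(-2207762 - 8559087) = 1/(-10766849) = -1/10766849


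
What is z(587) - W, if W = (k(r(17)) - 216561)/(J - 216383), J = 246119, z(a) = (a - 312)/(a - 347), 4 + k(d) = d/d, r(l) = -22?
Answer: 55697/6608 ≈ 8.4287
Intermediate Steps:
k(d) = -3 (k(d) = -4 + d/d = -4 + 1 = -3)
z(a) = (-312 + a)/(-347 + a)
W = -18047/2478 (W = (-3 - 216561)/(246119 - 216383) = -216564/29736 = -216564*1/29736 = -18047/2478 ≈ -7.2829)
z(587) - W = (-312 + 587)/(-347 + 587) - 1*(-18047/2478) = 275/240 + 18047/2478 = (1/240)*275 + 18047/2478 = 55/48 + 18047/2478 = 55697/6608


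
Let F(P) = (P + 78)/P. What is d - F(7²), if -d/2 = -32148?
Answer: 3150377/49 ≈ 64293.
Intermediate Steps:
F(P) = (78 + P)/P
d = 64296 (d = -2*(-32148) = 64296)
d - F(7²) = 64296 - (78 + 7²)/(7²) = 64296 - (78 + 49)/49 = 64296 - 127/49 = 3150377/49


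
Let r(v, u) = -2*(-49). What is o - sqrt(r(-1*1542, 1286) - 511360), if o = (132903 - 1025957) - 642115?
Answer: -1535169 - I*sqrt(511262) ≈ -1.5352e+6 - 715.03*I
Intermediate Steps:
o = -1535169 (o = -893054 - 642115 = -1535169)
r(v, u) = 98
o - sqrt(r(-1*1542, 1286) - 511360) = -1535169 - sqrt(98 - 511360) = -1535169 - sqrt(-511262) = -1535169 - I*sqrt(511262)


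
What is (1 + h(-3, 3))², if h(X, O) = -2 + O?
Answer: 4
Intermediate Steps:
(1 + h(-3, 3))² = (1 + (-2 + 3))² = (1 + 1)² = 2² = 4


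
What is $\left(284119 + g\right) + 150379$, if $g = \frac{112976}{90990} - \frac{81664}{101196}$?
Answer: $\frac{18522153388166}{42628815} \approx 4.345 \cdot 10^{5}$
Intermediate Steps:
$g = \frac{18528296}{42628815}$ ($g = 112976 \cdot \frac{1}{90990} - \frac{20416}{25299} = \frac{56488}{45495} - \frac{20416}{25299} = \frac{18528296}{42628815} \approx 0.43464$)
$\left(284119 + g\right) + 150379 = \left(284119 + \frac{18528296}{42628815}\right) + 150379 = \frac{12111674817281}{42628815} + 150379 = \frac{18522153388166}{42628815}$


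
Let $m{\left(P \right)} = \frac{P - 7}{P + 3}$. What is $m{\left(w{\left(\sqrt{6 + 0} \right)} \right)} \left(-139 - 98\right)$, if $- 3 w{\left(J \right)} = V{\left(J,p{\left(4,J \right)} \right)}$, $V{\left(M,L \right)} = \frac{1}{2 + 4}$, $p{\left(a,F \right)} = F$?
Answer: $\frac{30099}{53} \approx 567.91$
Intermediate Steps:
$V{\left(M,L \right)} = \frac{1}{6}$
$w{\left(J \right)} = - \frac{1}{18}$ ($w{\left(J \right)} = \left(- \frac{1}{3}\right) \frac{1}{6} = - \frac{1}{18}$)
$m{\left(P \right)} = \frac{-7 + P}{3 + P}$
$m{\left(w{\left(\sqrt{6 + 0} \right)} \right)} \left(-139 - 98\right) = \frac{-7 - \frac{1}{18}}{3 - \frac{1}{18}} \left(-139 - 98\right) = \frac{1}{\frac{53}{18}} \left(- \frac{127}{18}\right) \left(-237\right) = \frac{18}{53} \left(- \frac{127}{18}\right) \left(-237\right) = \left(- \frac{127}{53}\right) \left(-237\right) = \frac{30099}{53}$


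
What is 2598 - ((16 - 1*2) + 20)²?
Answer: 1442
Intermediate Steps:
2598 - ((16 - 1*2) + 20)² = 2598 - ((16 - 2) + 20)² = 2598 - (14 + 20)² = 2598 - 1*34² = 2598 - 1*1156 = 2598 - 1156 = 1442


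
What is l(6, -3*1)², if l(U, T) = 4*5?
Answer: 400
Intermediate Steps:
l(U, T) = 20
l(6, -3*1)² = 20² = 400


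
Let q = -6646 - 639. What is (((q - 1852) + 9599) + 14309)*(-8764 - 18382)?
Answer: -400973566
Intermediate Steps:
q = -7285
(((q - 1852) + 9599) + 14309)*(-8764 - 18382) = (((-7285 - 1852) + 9599) + 14309)*(-8764 - 18382) = ((-9137 + 9599) + 14309)*(-27146) = (462 + 14309)*(-27146) = 14771*(-27146) = -400973566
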